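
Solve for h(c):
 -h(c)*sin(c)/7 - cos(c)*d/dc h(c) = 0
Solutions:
 h(c) = C1*cos(c)^(1/7)


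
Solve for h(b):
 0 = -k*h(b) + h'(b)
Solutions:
 h(b) = C1*exp(b*k)


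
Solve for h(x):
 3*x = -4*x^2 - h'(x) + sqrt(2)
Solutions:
 h(x) = C1 - 4*x^3/3 - 3*x^2/2 + sqrt(2)*x


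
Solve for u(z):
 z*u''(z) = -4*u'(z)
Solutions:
 u(z) = C1 + C2/z^3


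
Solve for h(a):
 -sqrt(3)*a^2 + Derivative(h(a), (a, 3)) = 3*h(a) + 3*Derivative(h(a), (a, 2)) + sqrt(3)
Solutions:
 h(a) = C1*exp(a*(-2^(2/3)*(sqrt(21) + 5)^(1/3)/4 - 2^(1/3)/(2*(sqrt(21) + 5)^(1/3)) + 1))*sin(2^(1/3)*sqrt(3)*a*(-2^(1/3)*(sqrt(21) + 5)^(1/3) + 2/(sqrt(21) + 5)^(1/3))/4) + C2*exp(a*(-2^(2/3)*(sqrt(21) + 5)^(1/3)/4 - 2^(1/3)/(2*(sqrt(21) + 5)^(1/3)) + 1))*cos(2^(1/3)*sqrt(3)*a*(-2^(1/3)*(sqrt(21) + 5)^(1/3) + 2/(sqrt(21) + 5)^(1/3))/4) + C3*exp(a*(2^(1/3)/(sqrt(21) + 5)^(1/3) + 1 + 2^(2/3)*(sqrt(21) + 5)^(1/3)/2)) - sqrt(3)*a^2/3 + sqrt(3)/3


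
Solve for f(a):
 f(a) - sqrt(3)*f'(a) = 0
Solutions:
 f(a) = C1*exp(sqrt(3)*a/3)


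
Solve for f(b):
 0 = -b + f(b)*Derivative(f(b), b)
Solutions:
 f(b) = -sqrt(C1 + b^2)
 f(b) = sqrt(C1 + b^2)


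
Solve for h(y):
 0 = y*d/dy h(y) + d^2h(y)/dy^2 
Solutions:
 h(y) = C1 + C2*erf(sqrt(2)*y/2)


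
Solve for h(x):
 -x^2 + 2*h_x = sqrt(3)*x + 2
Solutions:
 h(x) = C1 + x^3/6 + sqrt(3)*x^2/4 + x


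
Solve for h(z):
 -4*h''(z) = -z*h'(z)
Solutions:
 h(z) = C1 + C2*erfi(sqrt(2)*z/4)


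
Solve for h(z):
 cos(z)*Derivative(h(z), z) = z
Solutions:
 h(z) = C1 + Integral(z/cos(z), z)


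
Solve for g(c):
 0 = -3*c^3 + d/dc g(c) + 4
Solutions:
 g(c) = C1 + 3*c^4/4 - 4*c


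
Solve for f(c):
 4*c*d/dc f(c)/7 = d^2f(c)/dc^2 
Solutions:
 f(c) = C1 + C2*erfi(sqrt(14)*c/7)


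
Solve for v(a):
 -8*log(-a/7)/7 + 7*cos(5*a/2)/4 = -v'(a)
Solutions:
 v(a) = C1 + 8*a*log(-a)/7 - 8*a*log(7)/7 - 8*a/7 - 7*sin(5*a/2)/10


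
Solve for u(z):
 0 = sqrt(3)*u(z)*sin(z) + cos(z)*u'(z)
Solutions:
 u(z) = C1*cos(z)^(sqrt(3))


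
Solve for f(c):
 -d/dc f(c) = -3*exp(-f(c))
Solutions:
 f(c) = log(C1 + 3*c)


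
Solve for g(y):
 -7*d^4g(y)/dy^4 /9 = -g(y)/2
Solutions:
 g(y) = C1*exp(-14^(3/4)*sqrt(3)*y/14) + C2*exp(14^(3/4)*sqrt(3)*y/14) + C3*sin(14^(3/4)*sqrt(3)*y/14) + C4*cos(14^(3/4)*sqrt(3)*y/14)


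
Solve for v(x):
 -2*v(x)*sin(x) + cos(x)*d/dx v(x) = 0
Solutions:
 v(x) = C1/cos(x)^2


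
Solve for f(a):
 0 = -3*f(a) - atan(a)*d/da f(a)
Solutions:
 f(a) = C1*exp(-3*Integral(1/atan(a), a))


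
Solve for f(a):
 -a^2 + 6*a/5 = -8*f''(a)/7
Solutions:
 f(a) = C1 + C2*a + 7*a^4/96 - 7*a^3/40


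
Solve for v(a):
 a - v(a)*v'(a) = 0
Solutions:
 v(a) = -sqrt(C1 + a^2)
 v(a) = sqrt(C1 + a^2)


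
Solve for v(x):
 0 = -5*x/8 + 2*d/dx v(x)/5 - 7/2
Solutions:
 v(x) = C1 + 25*x^2/32 + 35*x/4


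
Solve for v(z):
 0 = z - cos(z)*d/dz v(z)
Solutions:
 v(z) = C1 + Integral(z/cos(z), z)


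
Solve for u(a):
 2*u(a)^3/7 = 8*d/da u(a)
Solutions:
 u(a) = -sqrt(14)*sqrt(-1/(C1 + a))
 u(a) = sqrt(14)*sqrt(-1/(C1 + a))


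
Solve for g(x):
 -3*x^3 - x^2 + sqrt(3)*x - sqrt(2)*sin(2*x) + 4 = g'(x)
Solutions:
 g(x) = C1 - 3*x^4/4 - x^3/3 + sqrt(3)*x^2/2 + 4*x + sqrt(2)*cos(2*x)/2


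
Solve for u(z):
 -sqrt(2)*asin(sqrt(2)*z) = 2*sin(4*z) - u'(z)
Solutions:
 u(z) = C1 + sqrt(2)*(z*asin(sqrt(2)*z) + sqrt(2)*sqrt(1 - 2*z^2)/2) - cos(4*z)/2


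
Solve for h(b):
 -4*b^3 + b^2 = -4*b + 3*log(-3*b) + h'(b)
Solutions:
 h(b) = C1 - b^4 + b^3/3 + 2*b^2 - 3*b*log(-b) + 3*b*(1 - log(3))


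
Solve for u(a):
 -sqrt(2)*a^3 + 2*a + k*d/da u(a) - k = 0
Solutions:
 u(a) = C1 + sqrt(2)*a^4/(4*k) - a^2/k + a


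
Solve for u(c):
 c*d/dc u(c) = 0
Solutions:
 u(c) = C1


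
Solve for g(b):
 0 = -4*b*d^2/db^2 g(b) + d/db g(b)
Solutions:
 g(b) = C1 + C2*b^(5/4)


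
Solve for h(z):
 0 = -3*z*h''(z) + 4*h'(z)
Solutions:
 h(z) = C1 + C2*z^(7/3)


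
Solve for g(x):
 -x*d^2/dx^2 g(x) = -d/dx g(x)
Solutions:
 g(x) = C1 + C2*x^2


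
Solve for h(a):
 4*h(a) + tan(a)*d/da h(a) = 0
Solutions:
 h(a) = C1/sin(a)^4


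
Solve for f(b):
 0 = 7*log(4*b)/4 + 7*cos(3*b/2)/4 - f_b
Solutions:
 f(b) = C1 + 7*b*log(b)/4 - 7*b/4 + 7*b*log(2)/2 + 7*sin(3*b/2)/6


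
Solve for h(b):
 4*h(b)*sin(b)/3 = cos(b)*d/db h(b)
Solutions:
 h(b) = C1/cos(b)^(4/3)


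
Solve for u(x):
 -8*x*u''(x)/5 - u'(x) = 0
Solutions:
 u(x) = C1 + C2*x^(3/8)


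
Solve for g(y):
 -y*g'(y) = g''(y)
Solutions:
 g(y) = C1 + C2*erf(sqrt(2)*y/2)


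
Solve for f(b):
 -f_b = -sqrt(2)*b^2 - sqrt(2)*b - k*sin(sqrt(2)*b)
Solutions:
 f(b) = C1 + sqrt(2)*b^3/3 + sqrt(2)*b^2/2 - sqrt(2)*k*cos(sqrt(2)*b)/2


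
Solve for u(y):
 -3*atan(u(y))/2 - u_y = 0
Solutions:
 Integral(1/atan(_y), (_y, u(y))) = C1 - 3*y/2


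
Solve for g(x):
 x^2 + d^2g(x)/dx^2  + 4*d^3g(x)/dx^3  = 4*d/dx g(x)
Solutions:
 g(x) = C1 + C2*exp(x*(-1 + sqrt(65))/8) + C3*exp(-x*(1 + sqrt(65))/8) + x^3/12 + x^2/16 + 17*x/32


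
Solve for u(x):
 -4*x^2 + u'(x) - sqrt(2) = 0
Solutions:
 u(x) = C1 + 4*x^3/3 + sqrt(2)*x


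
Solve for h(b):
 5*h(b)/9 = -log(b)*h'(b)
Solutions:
 h(b) = C1*exp(-5*li(b)/9)


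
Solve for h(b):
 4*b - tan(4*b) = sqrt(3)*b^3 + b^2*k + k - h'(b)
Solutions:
 h(b) = C1 + sqrt(3)*b^4/4 + b^3*k/3 - 2*b^2 + b*k - log(cos(4*b))/4


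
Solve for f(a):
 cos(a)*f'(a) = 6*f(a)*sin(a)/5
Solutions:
 f(a) = C1/cos(a)^(6/5)


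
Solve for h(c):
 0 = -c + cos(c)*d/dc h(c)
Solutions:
 h(c) = C1 + Integral(c/cos(c), c)


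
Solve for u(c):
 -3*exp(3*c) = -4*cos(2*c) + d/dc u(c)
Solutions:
 u(c) = C1 - exp(3*c) + 2*sin(2*c)


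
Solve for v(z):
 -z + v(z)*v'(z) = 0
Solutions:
 v(z) = -sqrt(C1 + z^2)
 v(z) = sqrt(C1 + z^2)


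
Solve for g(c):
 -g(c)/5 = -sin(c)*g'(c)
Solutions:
 g(c) = C1*(cos(c) - 1)^(1/10)/(cos(c) + 1)^(1/10)


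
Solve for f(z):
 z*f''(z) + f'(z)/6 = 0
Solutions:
 f(z) = C1 + C2*z^(5/6)


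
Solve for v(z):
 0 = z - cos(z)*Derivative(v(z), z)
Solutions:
 v(z) = C1 + Integral(z/cos(z), z)


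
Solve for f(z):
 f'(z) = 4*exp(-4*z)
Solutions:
 f(z) = C1 - exp(-4*z)


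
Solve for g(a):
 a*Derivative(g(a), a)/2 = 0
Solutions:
 g(a) = C1


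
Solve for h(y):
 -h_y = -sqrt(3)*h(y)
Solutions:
 h(y) = C1*exp(sqrt(3)*y)


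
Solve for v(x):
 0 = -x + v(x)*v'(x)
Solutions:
 v(x) = -sqrt(C1 + x^2)
 v(x) = sqrt(C1 + x^2)


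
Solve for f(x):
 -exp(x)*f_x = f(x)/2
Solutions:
 f(x) = C1*exp(exp(-x)/2)


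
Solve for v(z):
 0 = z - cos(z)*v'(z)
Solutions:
 v(z) = C1 + Integral(z/cos(z), z)


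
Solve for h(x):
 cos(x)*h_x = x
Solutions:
 h(x) = C1 + Integral(x/cos(x), x)


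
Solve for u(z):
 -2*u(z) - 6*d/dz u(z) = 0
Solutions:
 u(z) = C1*exp(-z/3)


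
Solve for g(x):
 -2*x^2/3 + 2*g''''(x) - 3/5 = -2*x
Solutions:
 g(x) = C1 + C2*x + C3*x^2 + C4*x^3 + x^6/1080 - x^5/120 + x^4/80


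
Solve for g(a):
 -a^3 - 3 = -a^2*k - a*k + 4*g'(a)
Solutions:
 g(a) = C1 - a^4/16 + a^3*k/12 + a^2*k/8 - 3*a/4


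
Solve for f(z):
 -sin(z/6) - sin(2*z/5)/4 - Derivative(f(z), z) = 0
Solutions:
 f(z) = C1 + 6*cos(z/6) + 5*cos(2*z/5)/8


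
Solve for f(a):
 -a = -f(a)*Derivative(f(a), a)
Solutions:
 f(a) = -sqrt(C1 + a^2)
 f(a) = sqrt(C1 + a^2)


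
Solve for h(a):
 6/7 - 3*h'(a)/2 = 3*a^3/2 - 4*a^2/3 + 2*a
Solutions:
 h(a) = C1 - a^4/4 + 8*a^3/27 - 2*a^2/3 + 4*a/7


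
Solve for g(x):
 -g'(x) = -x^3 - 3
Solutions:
 g(x) = C1 + x^4/4 + 3*x


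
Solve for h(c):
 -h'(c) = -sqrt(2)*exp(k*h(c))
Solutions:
 h(c) = Piecewise((log(-1/(C1*k + sqrt(2)*c*k))/k, Ne(k, 0)), (nan, True))
 h(c) = Piecewise((C1 + sqrt(2)*c, Eq(k, 0)), (nan, True))


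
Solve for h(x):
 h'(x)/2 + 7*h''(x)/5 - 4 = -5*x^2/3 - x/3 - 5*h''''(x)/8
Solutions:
 h(x) = C1 + C2*exp(-6^(1/3)*x*(-(225 + sqrt(182337))^(1/3) + 28*6^(1/3)/(225 + sqrt(182337))^(1/3))/30)*sin(2^(1/3)*3^(1/6)*x*(84*2^(1/3)/(225 + sqrt(182337))^(1/3) + 3^(2/3)*(225 + sqrt(182337))^(1/3))/30) + C3*exp(-6^(1/3)*x*(-(225 + sqrt(182337))^(1/3) + 28*6^(1/3)/(225 + sqrt(182337))^(1/3))/30)*cos(2^(1/3)*3^(1/6)*x*(84*2^(1/3)/(225 + sqrt(182337))^(1/3) + 3^(2/3)*(225 + sqrt(182337))^(1/3))/30) + C4*exp(6^(1/3)*x*(-(225 + sqrt(182337))^(1/3) + 28*6^(1/3)/(225 + sqrt(182337))^(1/3))/15) - 10*x^3/9 + 9*x^2 - 212*x/5


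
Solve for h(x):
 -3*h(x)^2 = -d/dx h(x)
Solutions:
 h(x) = -1/(C1 + 3*x)


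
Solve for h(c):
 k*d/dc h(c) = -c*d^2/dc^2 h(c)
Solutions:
 h(c) = C1 + c^(1 - re(k))*(C2*sin(log(c)*Abs(im(k))) + C3*cos(log(c)*im(k)))


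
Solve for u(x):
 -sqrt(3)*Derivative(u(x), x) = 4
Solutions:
 u(x) = C1 - 4*sqrt(3)*x/3


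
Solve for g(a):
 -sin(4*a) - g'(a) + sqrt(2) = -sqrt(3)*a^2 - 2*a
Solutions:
 g(a) = C1 + sqrt(3)*a^3/3 + a^2 + sqrt(2)*a + cos(4*a)/4


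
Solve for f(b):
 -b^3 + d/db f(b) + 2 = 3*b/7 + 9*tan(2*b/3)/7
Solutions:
 f(b) = C1 + b^4/4 + 3*b^2/14 - 2*b - 27*log(cos(2*b/3))/14


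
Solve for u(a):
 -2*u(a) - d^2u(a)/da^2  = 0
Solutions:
 u(a) = C1*sin(sqrt(2)*a) + C2*cos(sqrt(2)*a)


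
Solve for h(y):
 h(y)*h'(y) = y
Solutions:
 h(y) = -sqrt(C1 + y^2)
 h(y) = sqrt(C1 + y^2)


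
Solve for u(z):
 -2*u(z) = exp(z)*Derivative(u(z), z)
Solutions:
 u(z) = C1*exp(2*exp(-z))


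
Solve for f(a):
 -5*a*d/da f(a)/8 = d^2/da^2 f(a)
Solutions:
 f(a) = C1 + C2*erf(sqrt(5)*a/4)


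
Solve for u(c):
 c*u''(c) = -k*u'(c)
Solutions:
 u(c) = C1 + c^(1 - re(k))*(C2*sin(log(c)*Abs(im(k))) + C3*cos(log(c)*im(k)))


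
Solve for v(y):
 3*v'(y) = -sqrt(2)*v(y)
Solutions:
 v(y) = C1*exp(-sqrt(2)*y/3)


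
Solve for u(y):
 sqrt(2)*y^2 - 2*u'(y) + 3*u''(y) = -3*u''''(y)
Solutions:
 u(y) = C1 + C2*exp(3^(1/3)*y*(-(3 + 2*sqrt(3))^(1/3) + 3^(1/3)/(3 + 2*sqrt(3))^(1/3))/6)*sin(3^(1/6)*y*(3/(3 + 2*sqrt(3))^(1/3) + 3^(2/3)*(3 + 2*sqrt(3))^(1/3))/6) + C3*exp(3^(1/3)*y*(-(3 + 2*sqrt(3))^(1/3) + 3^(1/3)/(3 + 2*sqrt(3))^(1/3))/6)*cos(3^(1/6)*y*(3/(3 + 2*sqrt(3))^(1/3) + 3^(2/3)*(3 + 2*sqrt(3))^(1/3))/6) + C4*exp(-3^(1/3)*y*(-(3 + 2*sqrt(3))^(1/3) + 3^(1/3)/(3 + 2*sqrt(3))^(1/3))/3) + sqrt(2)*y^3/6 + 3*sqrt(2)*y^2/4 + 9*sqrt(2)*y/4


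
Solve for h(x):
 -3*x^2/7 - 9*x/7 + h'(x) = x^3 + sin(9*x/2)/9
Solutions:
 h(x) = C1 + x^4/4 + x^3/7 + 9*x^2/14 - 2*cos(9*x/2)/81


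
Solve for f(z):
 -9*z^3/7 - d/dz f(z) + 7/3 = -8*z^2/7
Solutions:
 f(z) = C1 - 9*z^4/28 + 8*z^3/21 + 7*z/3


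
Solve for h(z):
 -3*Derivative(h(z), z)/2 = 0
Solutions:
 h(z) = C1


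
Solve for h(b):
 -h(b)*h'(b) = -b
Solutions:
 h(b) = -sqrt(C1 + b^2)
 h(b) = sqrt(C1 + b^2)


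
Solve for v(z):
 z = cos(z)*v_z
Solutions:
 v(z) = C1 + Integral(z/cos(z), z)


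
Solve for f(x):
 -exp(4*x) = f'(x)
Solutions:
 f(x) = C1 - exp(4*x)/4


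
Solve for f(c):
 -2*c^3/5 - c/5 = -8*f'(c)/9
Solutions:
 f(c) = C1 + 9*c^4/80 + 9*c^2/80


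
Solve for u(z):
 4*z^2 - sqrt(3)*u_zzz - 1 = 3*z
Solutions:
 u(z) = C1 + C2*z + C3*z^2 + sqrt(3)*z^5/45 - sqrt(3)*z^4/24 - sqrt(3)*z^3/18


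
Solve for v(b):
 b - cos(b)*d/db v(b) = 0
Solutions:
 v(b) = C1 + Integral(b/cos(b), b)


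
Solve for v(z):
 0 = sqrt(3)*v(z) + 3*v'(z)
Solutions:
 v(z) = C1*exp(-sqrt(3)*z/3)


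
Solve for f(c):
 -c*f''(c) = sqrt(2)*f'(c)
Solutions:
 f(c) = C1 + C2*c^(1 - sqrt(2))


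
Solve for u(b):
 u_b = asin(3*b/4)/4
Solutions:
 u(b) = C1 + b*asin(3*b/4)/4 + sqrt(16 - 9*b^2)/12


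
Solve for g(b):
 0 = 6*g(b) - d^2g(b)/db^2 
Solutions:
 g(b) = C1*exp(-sqrt(6)*b) + C2*exp(sqrt(6)*b)


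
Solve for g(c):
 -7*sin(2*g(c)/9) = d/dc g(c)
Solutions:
 7*c + 9*log(cos(2*g(c)/9) - 1)/4 - 9*log(cos(2*g(c)/9) + 1)/4 = C1


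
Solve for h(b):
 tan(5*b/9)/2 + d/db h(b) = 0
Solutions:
 h(b) = C1 + 9*log(cos(5*b/9))/10


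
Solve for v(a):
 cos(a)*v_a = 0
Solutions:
 v(a) = C1


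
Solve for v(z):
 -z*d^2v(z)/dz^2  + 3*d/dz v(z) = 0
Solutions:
 v(z) = C1 + C2*z^4


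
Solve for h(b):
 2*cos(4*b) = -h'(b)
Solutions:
 h(b) = C1 - sin(4*b)/2


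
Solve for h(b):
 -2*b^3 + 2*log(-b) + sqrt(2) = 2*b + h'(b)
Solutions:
 h(b) = C1 - b^4/2 - b^2 + 2*b*log(-b) + b*(-2 + sqrt(2))


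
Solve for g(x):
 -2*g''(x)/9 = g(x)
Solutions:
 g(x) = C1*sin(3*sqrt(2)*x/2) + C2*cos(3*sqrt(2)*x/2)


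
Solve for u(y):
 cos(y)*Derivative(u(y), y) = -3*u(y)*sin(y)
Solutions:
 u(y) = C1*cos(y)^3


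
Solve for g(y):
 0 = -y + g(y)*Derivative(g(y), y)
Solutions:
 g(y) = -sqrt(C1 + y^2)
 g(y) = sqrt(C1 + y^2)


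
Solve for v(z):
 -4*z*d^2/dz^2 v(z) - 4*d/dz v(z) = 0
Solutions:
 v(z) = C1 + C2*log(z)


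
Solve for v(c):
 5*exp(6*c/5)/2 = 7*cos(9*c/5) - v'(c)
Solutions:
 v(c) = C1 - 25*exp(6*c/5)/12 + 35*sin(9*c/5)/9


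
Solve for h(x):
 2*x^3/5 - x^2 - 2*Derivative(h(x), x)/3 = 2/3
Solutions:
 h(x) = C1 + 3*x^4/20 - x^3/2 - x


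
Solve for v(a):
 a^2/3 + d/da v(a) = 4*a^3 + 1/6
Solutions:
 v(a) = C1 + a^4 - a^3/9 + a/6


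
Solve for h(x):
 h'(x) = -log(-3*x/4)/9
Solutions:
 h(x) = C1 - x*log(-x)/9 + x*(-log(3) + 1 + 2*log(2))/9


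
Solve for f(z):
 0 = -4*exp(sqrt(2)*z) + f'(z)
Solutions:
 f(z) = C1 + 2*sqrt(2)*exp(sqrt(2)*z)


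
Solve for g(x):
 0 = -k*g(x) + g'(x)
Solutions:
 g(x) = C1*exp(k*x)


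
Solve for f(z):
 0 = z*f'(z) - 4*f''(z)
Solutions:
 f(z) = C1 + C2*erfi(sqrt(2)*z/4)


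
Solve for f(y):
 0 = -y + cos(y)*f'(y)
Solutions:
 f(y) = C1 + Integral(y/cos(y), y)


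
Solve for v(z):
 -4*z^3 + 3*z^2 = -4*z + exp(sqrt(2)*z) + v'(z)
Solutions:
 v(z) = C1 - z^4 + z^3 + 2*z^2 - sqrt(2)*exp(sqrt(2)*z)/2


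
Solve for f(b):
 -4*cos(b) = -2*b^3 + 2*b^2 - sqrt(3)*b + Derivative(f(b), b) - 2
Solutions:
 f(b) = C1 + b^4/2 - 2*b^3/3 + sqrt(3)*b^2/2 + 2*b - 4*sin(b)


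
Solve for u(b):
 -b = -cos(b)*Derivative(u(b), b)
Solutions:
 u(b) = C1 + Integral(b/cos(b), b)


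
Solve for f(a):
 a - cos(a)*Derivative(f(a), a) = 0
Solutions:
 f(a) = C1 + Integral(a/cos(a), a)


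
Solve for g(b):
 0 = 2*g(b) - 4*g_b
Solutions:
 g(b) = C1*exp(b/2)


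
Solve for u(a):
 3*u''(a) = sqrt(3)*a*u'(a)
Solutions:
 u(a) = C1 + C2*erfi(sqrt(2)*3^(3/4)*a/6)


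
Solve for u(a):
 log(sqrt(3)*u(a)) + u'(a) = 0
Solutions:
 2*Integral(1/(2*log(_y) + log(3)), (_y, u(a))) = C1 - a


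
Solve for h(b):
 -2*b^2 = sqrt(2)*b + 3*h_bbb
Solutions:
 h(b) = C1 + C2*b + C3*b^2 - b^5/90 - sqrt(2)*b^4/72


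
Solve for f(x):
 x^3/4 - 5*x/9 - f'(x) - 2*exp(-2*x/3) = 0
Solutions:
 f(x) = C1 + x^4/16 - 5*x^2/18 + 3*exp(-2*x/3)


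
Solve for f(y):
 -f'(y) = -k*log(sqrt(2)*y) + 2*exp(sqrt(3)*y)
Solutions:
 f(y) = C1 + k*y*log(y) + k*y*(-1 + log(2)/2) - 2*sqrt(3)*exp(sqrt(3)*y)/3


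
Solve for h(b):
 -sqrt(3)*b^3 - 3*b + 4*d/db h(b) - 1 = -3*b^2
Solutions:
 h(b) = C1 + sqrt(3)*b^4/16 - b^3/4 + 3*b^2/8 + b/4


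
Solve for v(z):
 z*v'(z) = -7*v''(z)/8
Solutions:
 v(z) = C1 + C2*erf(2*sqrt(7)*z/7)


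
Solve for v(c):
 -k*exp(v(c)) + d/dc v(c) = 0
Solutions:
 v(c) = log(-1/(C1 + c*k))


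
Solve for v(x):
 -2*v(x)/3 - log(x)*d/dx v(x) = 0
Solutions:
 v(x) = C1*exp(-2*li(x)/3)


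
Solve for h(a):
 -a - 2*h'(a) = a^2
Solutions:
 h(a) = C1 - a^3/6 - a^2/4


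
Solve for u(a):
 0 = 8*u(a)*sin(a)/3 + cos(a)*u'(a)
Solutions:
 u(a) = C1*cos(a)^(8/3)


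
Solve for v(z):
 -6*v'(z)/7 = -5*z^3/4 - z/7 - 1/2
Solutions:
 v(z) = C1 + 35*z^4/96 + z^2/12 + 7*z/12


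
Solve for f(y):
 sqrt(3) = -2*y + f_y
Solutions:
 f(y) = C1 + y^2 + sqrt(3)*y


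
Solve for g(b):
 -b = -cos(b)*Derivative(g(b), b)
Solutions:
 g(b) = C1 + Integral(b/cos(b), b)


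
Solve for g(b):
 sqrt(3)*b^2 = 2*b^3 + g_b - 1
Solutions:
 g(b) = C1 - b^4/2 + sqrt(3)*b^3/3 + b


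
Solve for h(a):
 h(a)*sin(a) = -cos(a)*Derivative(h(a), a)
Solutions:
 h(a) = C1*cos(a)


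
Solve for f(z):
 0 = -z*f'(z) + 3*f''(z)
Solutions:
 f(z) = C1 + C2*erfi(sqrt(6)*z/6)


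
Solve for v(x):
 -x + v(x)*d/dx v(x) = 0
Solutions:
 v(x) = -sqrt(C1 + x^2)
 v(x) = sqrt(C1 + x^2)


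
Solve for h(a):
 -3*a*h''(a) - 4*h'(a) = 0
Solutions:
 h(a) = C1 + C2/a^(1/3)


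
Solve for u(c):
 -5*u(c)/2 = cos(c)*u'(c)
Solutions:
 u(c) = C1*(sin(c) - 1)^(5/4)/(sin(c) + 1)^(5/4)


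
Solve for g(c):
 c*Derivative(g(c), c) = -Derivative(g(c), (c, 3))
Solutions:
 g(c) = C1 + Integral(C2*airyai(-c) + C3*airybi(-c), c)


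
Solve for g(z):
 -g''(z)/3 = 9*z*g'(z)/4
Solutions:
 g(z) = C1 + C2*erf(3*sqrt(6)*z/4)


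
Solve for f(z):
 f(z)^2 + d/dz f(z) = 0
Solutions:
 f(z) = 1/(C1 + z)


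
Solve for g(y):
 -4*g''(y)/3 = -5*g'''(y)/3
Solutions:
 g(y) = C1 + C2*y + C3*exp(4*y/5)


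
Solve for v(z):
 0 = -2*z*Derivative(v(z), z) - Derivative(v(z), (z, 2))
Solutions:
 v(z) = C1 + C2*erf(z)


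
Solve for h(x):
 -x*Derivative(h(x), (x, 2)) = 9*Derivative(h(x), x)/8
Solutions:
 h(x) = C1 + C2/x^(1/8)


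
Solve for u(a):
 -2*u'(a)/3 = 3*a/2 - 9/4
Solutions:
 u(a) = C1 - 9*a^2/8 + 27*a/8


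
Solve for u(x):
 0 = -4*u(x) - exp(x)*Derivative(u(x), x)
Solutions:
 u(x) = C1*exp(4*exp(-x))


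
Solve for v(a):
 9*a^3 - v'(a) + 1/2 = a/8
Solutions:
 v(a) = C1 + 9*a^4/4 - a^2/16 + a/2


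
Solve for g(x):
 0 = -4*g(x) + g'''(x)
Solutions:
 g(x) = C3*exp(2^(2/3)*x) + (C1*sin(2^(2/3)*sqrt(3)*x/2) + C2*cos(2^(2/3)*sqrt(3)*x/2))*exp(-2^(2/3)*x/2)


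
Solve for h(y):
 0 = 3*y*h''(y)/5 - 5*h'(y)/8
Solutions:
 h(y) = C1 + C2*y^(49/24)


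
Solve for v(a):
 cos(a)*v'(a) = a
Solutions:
 v(a) = C1 + Integral(a/cos(a), a)


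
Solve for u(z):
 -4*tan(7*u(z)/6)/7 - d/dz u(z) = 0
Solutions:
 u(z) = -6*asin(C1*exp(-2*z/3))/7 + 6*pi/7
 u(z) = 6*asin(C1*exp(-2*z/3))/7


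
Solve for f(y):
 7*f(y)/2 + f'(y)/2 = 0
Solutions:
 f(y) = C1*exp(-7*y)


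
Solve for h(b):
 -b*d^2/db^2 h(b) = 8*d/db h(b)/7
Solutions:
 h(b) = C1 + C2/b^(1/7)


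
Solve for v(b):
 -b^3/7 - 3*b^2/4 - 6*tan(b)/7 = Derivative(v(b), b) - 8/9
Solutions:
 v(b) = C1 - b^4/28 - b^3/4 + 8*b/9 + 6*log(cos(b))/7


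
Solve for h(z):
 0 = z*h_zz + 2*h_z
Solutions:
 h(z) = C1 + C2/z


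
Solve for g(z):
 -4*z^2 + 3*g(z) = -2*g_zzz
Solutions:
 g(z) = C3*exp(-2^(2/3)*3^(1/3)*z/2) + 4*z^2/3 + (C1*sin(2^(2/3)*3^(5/6)*z/4) + C2*cos(2^(2/3)*3^(5/6)*z/4))*exp(2^(2/3)*3^(1/3)*z/4)


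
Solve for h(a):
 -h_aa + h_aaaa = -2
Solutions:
 h(a) = C1 + C2*a + C3*exp(-a) + C4*exp(a) + a^2


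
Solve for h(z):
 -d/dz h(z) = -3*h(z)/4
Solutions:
 h(z) = C1*exp(3*z/4)


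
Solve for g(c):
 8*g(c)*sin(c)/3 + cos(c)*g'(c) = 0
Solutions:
 g(c) = C1*cos(c)^(8/3)


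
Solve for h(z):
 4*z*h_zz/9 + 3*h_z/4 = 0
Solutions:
 h(z) = C1 + C2/z^(11/16)


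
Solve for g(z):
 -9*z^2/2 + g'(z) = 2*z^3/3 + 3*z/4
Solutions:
 g(z) = C1 + z^4/6 + 3*z^3/2 + 3*z^2/8


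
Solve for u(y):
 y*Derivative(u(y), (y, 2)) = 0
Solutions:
 u(y) = C1 + C2*y


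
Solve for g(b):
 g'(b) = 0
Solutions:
 g(b) = C1


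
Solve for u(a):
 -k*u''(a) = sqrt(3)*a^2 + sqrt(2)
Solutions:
 u(a) = C1 + C2*a - sqrt(3)*a^4/(12*k) - sqrt(2)*a^2/(2*k)


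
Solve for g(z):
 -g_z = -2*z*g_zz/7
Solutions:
 g(z) = C1 + C2*z^(9/2)


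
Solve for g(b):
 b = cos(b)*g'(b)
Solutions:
 g(b) = C1 + Integral(b/cos(b), b)


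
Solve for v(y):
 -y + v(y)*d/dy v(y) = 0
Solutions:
 v(y) = -sqrt(C1 + y^2)
 v(y) = sqrt(C1 + y^2)


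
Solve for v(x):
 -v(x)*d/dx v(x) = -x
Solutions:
 v(x) = -sqrt(C1 + x^2)
 v(x) = sqrt(C1 + x^2)


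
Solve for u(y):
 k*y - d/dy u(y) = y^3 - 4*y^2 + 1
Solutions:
 u(y) = C1 + k*y^2/2 - y^4/4 + 4*y^3/3 - y


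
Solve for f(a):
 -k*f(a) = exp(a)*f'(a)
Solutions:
 f(a) = C1*exp(k*exp(-a))


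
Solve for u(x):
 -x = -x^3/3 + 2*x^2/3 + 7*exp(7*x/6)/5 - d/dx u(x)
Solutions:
 u(x) = C1 - x^4/12 + 2*x^3/9 + x^2/2 + 6*exp(7*x/6)/5


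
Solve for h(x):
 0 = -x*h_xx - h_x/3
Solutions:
 h(x) = C1 + C2*x^(2/3)


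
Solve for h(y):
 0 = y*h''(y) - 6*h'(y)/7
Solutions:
 h(y) = C1 + C2*y^(13/7)


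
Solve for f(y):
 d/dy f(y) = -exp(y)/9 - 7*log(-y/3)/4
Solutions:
 f(y) = C1 - 7*y*log(-y)/4 + 7*y*(1 + log(3))/4 - exp(y)/9


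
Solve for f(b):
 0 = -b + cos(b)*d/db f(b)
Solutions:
 f(b) = C1 + Integral(b/cos(b), b)


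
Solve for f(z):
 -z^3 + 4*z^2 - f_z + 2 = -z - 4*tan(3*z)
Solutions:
 f(z) = C1 - z^4/4 + 4*z^3/3 + z^2/2 + 2*z - 4*log(cos(3*z))/3


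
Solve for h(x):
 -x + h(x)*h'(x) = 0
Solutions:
 h(x) = -sqrt(C1 + x^2)
 h(x) = sqrt(C1 + x^2)


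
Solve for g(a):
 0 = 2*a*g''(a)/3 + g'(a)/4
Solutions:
 g(a) = C1 + C2*a^(5/8)


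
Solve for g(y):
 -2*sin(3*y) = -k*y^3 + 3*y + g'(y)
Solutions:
 g(y) = C1 + k*y^4/4 - 3*y^2/2 + 2*cos(3*y)/3


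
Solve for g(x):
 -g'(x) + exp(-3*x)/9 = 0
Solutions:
 g(x) = C1 - exp(-3*x)/27


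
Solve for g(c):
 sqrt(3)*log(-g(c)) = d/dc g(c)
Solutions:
 -li(-g(c)) = C1 + sqrt(3)*c


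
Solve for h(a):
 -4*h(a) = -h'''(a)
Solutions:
 h(a) = C3*exp(2^(2/3)*a) + (C1*sin(2^(2/3)*sqrt(3)*a/2) + C2*cos(2^(2/3)*sqrt(3)*a/2))*exp(-2^(2/3)*a/2)


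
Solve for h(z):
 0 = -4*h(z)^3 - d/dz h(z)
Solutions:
 h(z) = -sqrt(2)*sqrt(-1/(C1 - 4*z))/2
 h(z) = sqrt(2)*sqrt(-1/(C1 - 4*z))/2


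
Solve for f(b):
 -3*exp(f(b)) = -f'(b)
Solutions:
 f(b) = log(-1/(C1 + 3*b))


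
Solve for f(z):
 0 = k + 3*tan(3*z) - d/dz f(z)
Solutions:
 f(z) = C1 + k*z - log(cos(3*z))


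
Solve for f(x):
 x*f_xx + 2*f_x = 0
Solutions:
 f(x) = C1 + C2/x


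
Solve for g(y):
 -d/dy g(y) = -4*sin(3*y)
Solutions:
 g(y) = C1 - 4*cos(3*y)/3


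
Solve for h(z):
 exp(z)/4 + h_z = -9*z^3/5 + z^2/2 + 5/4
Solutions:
 h(z) = C1 - 9*z^4/20 + z^3/6 + 5*z/4 - exp(z)/4


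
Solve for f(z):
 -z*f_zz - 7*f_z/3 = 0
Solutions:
 f(z) = C1 + C2/z^(4/3)


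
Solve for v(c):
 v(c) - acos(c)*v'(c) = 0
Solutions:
 v(c) = C1*exp(Integral(1/acos(c), c))


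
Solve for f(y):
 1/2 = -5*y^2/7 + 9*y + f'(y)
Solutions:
 f(y) = C1 + 5*y^3/21 - 9*y^2/2 + y/2


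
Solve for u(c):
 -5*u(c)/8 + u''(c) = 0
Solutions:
 u(c) = C1*exp(-sqrt(10)*c/4) + C2*exp(sqrt(10)*c/4)


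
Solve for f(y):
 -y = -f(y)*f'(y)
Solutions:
 f(y) = -sqrt(C1 + y^2)
 f(y) = sqrt(C1 + y^2)


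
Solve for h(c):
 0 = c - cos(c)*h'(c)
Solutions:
 h(c) = C1 + Integral(c/cos(c), c)


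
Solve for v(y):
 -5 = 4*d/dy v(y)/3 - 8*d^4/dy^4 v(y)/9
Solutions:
 v(y) = C1 + C4*exp(2^(2/3)*3^(1/3)*y/2) - 15*y/4 + (C2*sin(2^(2/3)*3^(5/6)*y/4) + C3*cos(2^(2/3)*3^(5/6)*y/4))*exp(-2^(2/3)*3^(1/3)*y/4)


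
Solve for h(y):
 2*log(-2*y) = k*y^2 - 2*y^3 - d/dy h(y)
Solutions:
 h(y) = C1 + k*y^3/3 - y^4/2 - 2*y*log(-y) + 2*y*(1 - log(2))


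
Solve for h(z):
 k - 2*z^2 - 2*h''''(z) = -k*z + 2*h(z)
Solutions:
 h(z) = k*z/2 + k/2 - z^2 + (C1*sin(sqrt(2)*z/2) + C2*cos(sqrt(2)*z/2))*exp(-sqrt(2)*z/2) + (C3*sin(sqrt(2)*z/2) + C4*cos(sqrt(2)*z/2))*exp(sqrt(2)*z/2)


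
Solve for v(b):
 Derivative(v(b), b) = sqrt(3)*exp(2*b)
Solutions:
 v(b) = C1 + sqrt(3)*exp(2*b)/2


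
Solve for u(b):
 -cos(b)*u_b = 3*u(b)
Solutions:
 u(b) = C1*(sin(b) - 1)^(3/2)/(sin(b) + 1)^(3/2)


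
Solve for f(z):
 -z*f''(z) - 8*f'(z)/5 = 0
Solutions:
 f(z) = C1 + C2/z^(3/5)


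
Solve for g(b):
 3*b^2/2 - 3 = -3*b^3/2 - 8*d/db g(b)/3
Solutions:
 g(b) = C1 - 9*b^4/64 - 3*b^3/16 + 9*b/8


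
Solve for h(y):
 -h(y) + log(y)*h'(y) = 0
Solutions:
 h(y) = C1*exp(li(y))


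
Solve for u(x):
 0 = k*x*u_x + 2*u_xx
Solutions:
 u(x) = Piecewise((-sqrt(pi)*C1*erf(sqrt(k)*x/2)/sqrt(k) - C2, (k > 0) | (k < 0)), (-C1*x - C2, True))


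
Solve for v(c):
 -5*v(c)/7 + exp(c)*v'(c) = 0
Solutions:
 v(c) = C1*exp(-5*exp(-c)/7)


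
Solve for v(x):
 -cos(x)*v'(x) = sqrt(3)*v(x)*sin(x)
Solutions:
 v(x) = C1*cos(x)^(sqrt(3))


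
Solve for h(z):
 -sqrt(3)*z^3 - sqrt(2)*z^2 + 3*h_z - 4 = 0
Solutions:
 h(z) = C1 + sqrt(3)*z^4/12 + sqrt(2)*z^3/9 + 4*z/3


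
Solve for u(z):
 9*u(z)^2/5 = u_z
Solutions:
 u(z) = -5/(C1 + 9*z)


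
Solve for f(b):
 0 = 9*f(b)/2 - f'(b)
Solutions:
 f(b) = C1*exp(9*b/2)


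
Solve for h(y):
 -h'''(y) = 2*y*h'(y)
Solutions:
 h(y) = C1 + Integral(C2*airyai(-2^(1/3)*y) + C3*airybi(-2^(1/3)*y), y)


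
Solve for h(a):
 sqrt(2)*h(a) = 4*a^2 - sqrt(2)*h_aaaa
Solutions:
 h(a) = 2*sqrt(2)*a^2 + (C1*sin(sqrt(2)*a/2) + C2*cos(sqrt(2)*a/2))*exp(-sqrt(2)*a/2) + (C3*sin(sqrt(2)*a/2) + C4*cos(sqrt(2)*a/2))*exp(sqrt(2)*a/2)


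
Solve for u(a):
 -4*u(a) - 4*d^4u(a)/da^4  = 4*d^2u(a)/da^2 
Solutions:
 u(a) = (C1*sin(sqrt(3)*a/2) + C2*cos(sqrt(3)*a/2))*exp(-a/2) + (C3*sin(sqrt(3)*a/2) + C4*cos(sqrt(3)*a/2))*exp(a/2)


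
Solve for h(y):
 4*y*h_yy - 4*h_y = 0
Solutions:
 h(y) = C1 + C2*y^2


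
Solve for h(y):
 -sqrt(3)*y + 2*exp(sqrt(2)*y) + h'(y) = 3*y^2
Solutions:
 h(y) = C1 + y^3 + sqrt(3)*y^2/2 - sqrt(2)*exp(sqrt(2)*y)


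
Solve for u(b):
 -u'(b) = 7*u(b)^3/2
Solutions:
 u(b) = -sqrt(-1/(C1 - 7*b))
 u(b) = sqrt(-1/(C1 - 7*b))


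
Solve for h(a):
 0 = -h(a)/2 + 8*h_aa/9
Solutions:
 h(a) = C1*exp(-3*a/4) + C2*exp(3*a/4)


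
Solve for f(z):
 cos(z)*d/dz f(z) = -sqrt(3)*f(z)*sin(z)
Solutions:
 f(z) = C1*cos(z)^(sqrt(3))


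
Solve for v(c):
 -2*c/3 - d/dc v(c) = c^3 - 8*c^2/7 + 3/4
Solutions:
 v(c) = C1 - c^4/4 + 8*c^3/21 - c^2/3 - 3*c/4


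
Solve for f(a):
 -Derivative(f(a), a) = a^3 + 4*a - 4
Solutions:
 f(a) = C1 - a^4/4 - 2*a^2 + 4*a


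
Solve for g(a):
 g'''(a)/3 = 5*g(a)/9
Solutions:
 g(a) = C3*exp(3^(2/3)*5^(1/3)*a/3) + (C1*sin(3^(1/6)*5^(1/3)*a/2) + C2*cos(3^(1/6)*5^(1/3)*a/2))*exp(-3^(2/3)*5^(1/3)*a/6)


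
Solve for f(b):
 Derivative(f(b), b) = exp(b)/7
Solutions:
 f(b) = C1 + exp(b)/7


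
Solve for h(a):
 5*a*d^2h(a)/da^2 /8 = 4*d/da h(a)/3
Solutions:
 h(a) = C1 + C2*a^(47/15)


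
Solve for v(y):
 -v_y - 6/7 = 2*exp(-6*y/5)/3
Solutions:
 v(y) = C1 - 6*y/7 + 5*exp(-6*y/5)/9


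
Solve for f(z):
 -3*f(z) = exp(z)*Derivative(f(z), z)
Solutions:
 f(z) = C1*exp(3*exp(-z))


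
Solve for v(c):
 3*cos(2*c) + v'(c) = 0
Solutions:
 v(c) = C1 - 3*sin(2*c)/2


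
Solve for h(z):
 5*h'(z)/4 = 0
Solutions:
 h(z) = C1


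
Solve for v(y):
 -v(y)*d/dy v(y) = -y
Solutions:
 v(y) = -sqrt(C1 + y^2)
 v(y) = sqrt(C1 + y^2)


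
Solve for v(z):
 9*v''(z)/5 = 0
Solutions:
 v(z) = C1 + C2*z


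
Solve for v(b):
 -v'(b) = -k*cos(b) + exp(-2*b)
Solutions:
 v(b) = C1 + k*sin(b) + exp(-2*b)/2


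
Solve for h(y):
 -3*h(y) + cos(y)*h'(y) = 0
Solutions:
 h(y) = C1*(sin(y) + 1)^(3/2)/(sin(y) - 1)^(3/2)


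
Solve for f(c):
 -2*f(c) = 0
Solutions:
 f(c) = 0


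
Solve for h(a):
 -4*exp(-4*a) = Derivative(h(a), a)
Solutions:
 h(a) = C1 + exp(-4*a)


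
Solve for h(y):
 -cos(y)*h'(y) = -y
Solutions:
 h(y) = C1 + Integral(y/cos(y), y)


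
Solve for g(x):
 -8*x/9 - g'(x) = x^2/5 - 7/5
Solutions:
 g(x) = C1 - x^3/15 - 4*x^2/9 + 7*x/5


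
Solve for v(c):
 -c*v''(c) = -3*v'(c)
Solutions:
 v(c) = C1 + C2*c^4


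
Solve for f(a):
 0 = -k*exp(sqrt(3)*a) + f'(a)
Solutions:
 f(a) = C1 + sqrt(3)*k*exp(sqrt(3)*a)/3


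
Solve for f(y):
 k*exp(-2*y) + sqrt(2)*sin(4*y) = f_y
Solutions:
 f(y) = C1 - k*exp(-2*y)/2 - sqrt(2)*cos(4*y)/4


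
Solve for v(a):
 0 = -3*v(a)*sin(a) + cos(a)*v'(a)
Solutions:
 v(a) = C1/cos(a)^3


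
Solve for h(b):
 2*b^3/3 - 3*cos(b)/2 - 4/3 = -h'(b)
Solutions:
 h(b) = C1 - b^4/6 + 4*b/3 + 3*sin(b)/2


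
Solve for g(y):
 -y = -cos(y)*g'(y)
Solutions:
 g(y) = C1 + Integral(y/cos(y), y)


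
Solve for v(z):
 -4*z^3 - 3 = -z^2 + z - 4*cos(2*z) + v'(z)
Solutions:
 v(z) = C1 - z^4 + z^3/3 - z^2/2 - 3*z + 2*sin(2*z)


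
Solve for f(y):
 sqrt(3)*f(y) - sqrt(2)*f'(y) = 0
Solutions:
 f(y) = C1*exp(sqrt(6)*y/2)


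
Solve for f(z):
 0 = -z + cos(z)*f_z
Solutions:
 f(z) = C1 + Integral(z/cos(z), z)


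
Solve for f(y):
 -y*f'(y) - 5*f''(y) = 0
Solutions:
 f(y) = C1 + C2*erf(sqrt(10)*y/10)


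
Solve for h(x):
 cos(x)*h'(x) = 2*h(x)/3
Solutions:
 h(x) = C1*(sin(x) + 1)^(1/3)/(sin(x) - 1)^(1/3)


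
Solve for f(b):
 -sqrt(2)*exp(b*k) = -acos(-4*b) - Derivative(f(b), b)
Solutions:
 f(b) = C1 - b*acos(-4*b) - sqrt(1 - 16*b^2)/4 + sqrt(2)*Piecewise((exp(b*k)/k, Ne(k, 0)), (b, True))


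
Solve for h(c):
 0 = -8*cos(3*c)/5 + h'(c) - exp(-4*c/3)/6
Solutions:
 h(c) = C1 + 8*sin(3*c)/15 - exp(-4*c/3)/8


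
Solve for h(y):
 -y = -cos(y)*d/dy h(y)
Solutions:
 h(y) = C1 + Integral(y/cos(y), y)


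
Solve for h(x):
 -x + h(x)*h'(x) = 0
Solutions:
 h(x) = -sqrt(C1 + x^2)
 h(x) = sqrt(C1 + x^2)


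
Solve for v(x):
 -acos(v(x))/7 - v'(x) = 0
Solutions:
 Integral(1/acos(_y), (_y, v(x))) = C1 - x/7


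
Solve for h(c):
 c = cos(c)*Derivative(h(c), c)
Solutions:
 h(c) = C1 + Integral(c/cos(c), c)


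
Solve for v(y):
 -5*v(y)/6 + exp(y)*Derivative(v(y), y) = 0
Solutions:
 v(y) = C1*exp(-5*exp(-y)/6)


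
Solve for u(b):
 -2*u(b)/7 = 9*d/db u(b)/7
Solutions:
 u(b) = C1*exp(-2*b/9)


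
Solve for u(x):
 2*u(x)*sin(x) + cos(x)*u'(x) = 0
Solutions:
 u(x) = C1*cos(x)^2


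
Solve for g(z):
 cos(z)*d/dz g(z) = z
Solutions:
 g(z) = C1 + Integral(z/cos(z), z)


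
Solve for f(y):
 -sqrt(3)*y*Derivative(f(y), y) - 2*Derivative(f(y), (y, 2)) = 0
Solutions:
 f(y) = C1 + C2*erf(3^(1/4)*y/2)


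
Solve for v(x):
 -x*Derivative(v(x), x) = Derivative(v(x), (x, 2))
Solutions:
 v(x) = C1 + C2*erf(sqrt(2)*x/2)


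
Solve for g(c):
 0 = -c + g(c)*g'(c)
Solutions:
 g(c) = -sqrt(C1 + c^2)
 g(c) = sqrt(C1 + c^2)


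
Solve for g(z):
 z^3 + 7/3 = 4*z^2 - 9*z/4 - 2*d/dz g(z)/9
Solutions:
 g(z) = C1 - 9*z^4/8 + 6*z^3 - 81*z^2/16 - 21*z/2


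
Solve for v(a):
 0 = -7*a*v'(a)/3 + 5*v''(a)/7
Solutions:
 v(a) = C1 + C2*erfi(7*sqrt(30)*a/30)


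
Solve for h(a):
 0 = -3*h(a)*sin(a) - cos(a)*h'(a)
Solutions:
 h(a) = C1*cos(a)^3


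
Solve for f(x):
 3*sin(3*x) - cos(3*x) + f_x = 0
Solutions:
 f(x) = C1 + sin(3*x)/3 + cos(3*x)


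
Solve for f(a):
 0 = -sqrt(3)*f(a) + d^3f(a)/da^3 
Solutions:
 f(a) = C3*exp(3^(1/6)*a) + (C1*sin(3^(2/3)*a/2) + C2*cos(3^(2/3)*a/2))*exp(-3^(1/6)*a/2)


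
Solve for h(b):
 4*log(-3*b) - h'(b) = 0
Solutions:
 h(b) = C1 + 4*b*log(-b) + 4*b*(-1 + log(3))


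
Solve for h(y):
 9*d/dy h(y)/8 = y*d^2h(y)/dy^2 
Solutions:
 h(y) = C1 + C2*y^(17/8)


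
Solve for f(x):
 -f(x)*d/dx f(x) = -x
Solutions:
 f(x) = -sqrt(C1 + x^2)
 f(x) = sqrt(C1 + x^2)


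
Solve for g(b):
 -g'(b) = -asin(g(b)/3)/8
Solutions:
 Integral(1/asin(_y/3), (_y, g(b))) = C1 + b/8


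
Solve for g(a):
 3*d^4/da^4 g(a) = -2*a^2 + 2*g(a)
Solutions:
 g(a) = C1*exp(-2^(1/4)*3^(3/4)*a/3) + C2*exp(2^(1/4)*3^(3/4)*a/3) + C3*sin(2^(1/4)*3^(3/4)*a/3) + C4*cos(2^(1/4)*3^(3/4)*a/3) + a^2


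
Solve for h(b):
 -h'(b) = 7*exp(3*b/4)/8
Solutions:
 h(b) = C1 - 7*exp(3*b/4)/6


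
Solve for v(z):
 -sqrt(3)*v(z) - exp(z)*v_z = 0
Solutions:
 v(z) = C1*exp(sqrt(3)*exp(-z))


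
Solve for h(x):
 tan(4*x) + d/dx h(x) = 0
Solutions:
 h(x) = C1 + log(cos(4*x))/4


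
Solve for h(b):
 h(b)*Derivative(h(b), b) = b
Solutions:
 h(b) = -sqrt(C1 + b^2)
 h(b) = sqrt(C1 + b^2)


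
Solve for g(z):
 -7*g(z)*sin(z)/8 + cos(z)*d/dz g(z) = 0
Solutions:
 g(z) = C1/cos(z)^(7/8)


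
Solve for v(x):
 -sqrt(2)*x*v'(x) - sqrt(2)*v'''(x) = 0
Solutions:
 v(x) = C1 + Integral(C2*airyai(-x) + C3*airybi(-x), x)


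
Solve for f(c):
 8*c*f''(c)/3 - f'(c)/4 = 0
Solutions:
 f(c) = C1 + C2*c^(35/32)


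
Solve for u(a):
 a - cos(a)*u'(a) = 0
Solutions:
 u(a) = C1 + Integral(a/cos(a), a)


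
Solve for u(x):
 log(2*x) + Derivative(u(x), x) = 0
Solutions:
 u(x) = C1 - x*log(x) - x*log(2) + x


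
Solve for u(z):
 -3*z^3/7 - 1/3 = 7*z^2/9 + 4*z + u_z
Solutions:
 u(z) = C1 - 3*z^4/28 - 7*z^3/27 - 2*z^2 - z/3


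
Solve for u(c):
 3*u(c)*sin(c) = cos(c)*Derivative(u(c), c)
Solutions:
 u(c) = C1/cos(c)^3


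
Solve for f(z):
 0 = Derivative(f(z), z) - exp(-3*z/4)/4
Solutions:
 f(z) = C1 - exp(-3*z/4)/3


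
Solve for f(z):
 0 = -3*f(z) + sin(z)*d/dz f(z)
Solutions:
 f(z) = C1*(cos(z) - 1)^(3/2)/(cos(z) + 1)^(3/2)


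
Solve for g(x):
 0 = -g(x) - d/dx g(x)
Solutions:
 g(x) = C1*exp(-x)


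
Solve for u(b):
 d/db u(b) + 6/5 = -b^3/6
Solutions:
 u(b) = C1 - b^4/24 - 6*b/5


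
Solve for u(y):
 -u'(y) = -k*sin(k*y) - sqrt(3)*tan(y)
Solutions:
 u(y) = C1 + k*Piecewise((-cos(k*y)/k, Ne(k, 0)), (0, True)) - sqrt(3)*log(cos(y))


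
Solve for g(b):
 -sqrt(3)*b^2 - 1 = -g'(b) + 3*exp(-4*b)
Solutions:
 g(b) = C1 + sqrt(3)*b^3/3 + b - 3*exp(-4*b)/4


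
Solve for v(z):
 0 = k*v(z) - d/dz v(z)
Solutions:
 v(z) = C1*exp(k*z)


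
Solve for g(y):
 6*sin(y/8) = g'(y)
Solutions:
 g(y) = C1 - 48*cos(y/8)


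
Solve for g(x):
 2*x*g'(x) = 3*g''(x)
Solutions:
 g(x) = C1 + C2*erfi(sqrt(3)*x/3)


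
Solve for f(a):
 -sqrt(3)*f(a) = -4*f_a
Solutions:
 f(a) = C1*exp(sqrt(3)*a/4)


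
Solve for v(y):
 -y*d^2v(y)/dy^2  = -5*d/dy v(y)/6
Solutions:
 v(y) = C1 + C2*y^(11/6)


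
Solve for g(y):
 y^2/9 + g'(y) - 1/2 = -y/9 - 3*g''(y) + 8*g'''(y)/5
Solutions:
 g(y) = C1 + C2*exp(y*(15 - sqrt(385))/16) + C3*exp(y*(15 + sqrt(385))/16) - y^3/27 + 5*y^2/18 - 137*y/90


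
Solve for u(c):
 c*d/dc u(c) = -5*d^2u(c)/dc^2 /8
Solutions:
 u(c) = C1 + C2*erf(2*sqrt(5)*c/5)


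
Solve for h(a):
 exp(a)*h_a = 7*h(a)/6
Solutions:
 h(a) = C1*exp(-7*exp(-a)/6)


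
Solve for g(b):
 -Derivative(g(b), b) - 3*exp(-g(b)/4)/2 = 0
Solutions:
 g(b) = 4*log(C1 - 3*b/8)


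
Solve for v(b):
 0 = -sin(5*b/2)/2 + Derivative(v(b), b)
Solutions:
 v(b) = C1 - cos(5*b/2)/5


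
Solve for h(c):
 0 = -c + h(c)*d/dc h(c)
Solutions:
 h(c) = -sqrt(C1 + c^2)
 h(c) = sqrt(C1 + c^2)


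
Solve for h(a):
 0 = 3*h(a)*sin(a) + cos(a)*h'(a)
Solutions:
 h(a) = C1*cos(a)^3


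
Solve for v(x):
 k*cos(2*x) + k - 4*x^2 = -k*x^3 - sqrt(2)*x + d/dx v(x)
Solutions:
 v(x) = C1 + k*x^4/4 + k*(x + sin(x)*cos(x)) - 4*x^3/3 + sqrt(2)*x^2/2


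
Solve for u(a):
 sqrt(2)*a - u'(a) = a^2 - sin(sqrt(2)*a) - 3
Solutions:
 u(a) = C1 - a^3/3 + sqrt(2)*a^2/2 + 3*a - sqrt(2)*cos(sqrt(2)*a)/2


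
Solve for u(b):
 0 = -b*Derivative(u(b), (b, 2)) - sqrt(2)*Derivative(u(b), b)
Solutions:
 u(b) = C1 + C2*b^(1 - sqrt(2))


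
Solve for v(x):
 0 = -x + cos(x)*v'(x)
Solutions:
 v(x) = C1 + Integral(x/cos(x), x)


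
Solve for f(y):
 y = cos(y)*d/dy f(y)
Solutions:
 f(y) = C1 + Integral(y/cos(y), y)


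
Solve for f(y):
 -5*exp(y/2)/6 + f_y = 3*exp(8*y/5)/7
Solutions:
 f(y) = C1 + 15*exp(8*y/5)/56 + 5*exp(y/2)/3


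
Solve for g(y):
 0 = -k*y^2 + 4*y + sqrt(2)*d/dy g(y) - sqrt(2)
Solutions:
 g(y) = C1 + sqrt(2)*k*y^3/6 - sqrt(2)*y^2 + y


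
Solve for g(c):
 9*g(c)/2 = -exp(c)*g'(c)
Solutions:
 g(c) = C1*exp(9*exp(-c)/2)


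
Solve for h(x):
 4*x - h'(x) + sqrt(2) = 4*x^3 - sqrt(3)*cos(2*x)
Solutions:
 h(x) = C1 - x^4 + 2*x^2 + sqrt(2)*x + sqrt(3)*sin(2*x)/2


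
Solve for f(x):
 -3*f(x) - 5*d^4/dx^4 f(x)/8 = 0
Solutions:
 f(x) = (C1*sin(5^(3/4)*6^(1/4)*x/5) + C2*cos(5^(3/4)*6^(1/4)*x/5))*exp(-5^(3/4)*6^(1/4)*x/5) + (C3*sin(5^(3/4)*6^(1/4)*x/5) + C4*cos(5^(3/4)*6^(1/4)*x/5))*exp(5^(3/4)*6^(1/4)*x/5)


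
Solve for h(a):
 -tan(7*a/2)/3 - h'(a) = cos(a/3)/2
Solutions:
 h(a) = C1 + 2*log(cos(7*a/2))/21 - 3*sin(a/3)/2


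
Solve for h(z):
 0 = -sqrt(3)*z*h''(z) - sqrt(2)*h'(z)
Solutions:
 h(z) = C1 + C2*z^(1 - sqrt(6)/3)


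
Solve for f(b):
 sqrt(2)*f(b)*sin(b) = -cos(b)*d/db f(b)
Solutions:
 f(b) = C1*cos(b)^(sqrt(2))


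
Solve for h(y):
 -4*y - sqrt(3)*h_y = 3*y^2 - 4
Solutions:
 h(y) = C1 - sqrt(3)*y^3/3 - 2*sqrt(3)*y^2/3 + 4*sqrt(3)*y/3


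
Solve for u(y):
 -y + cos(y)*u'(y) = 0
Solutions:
 u(y) = C1 + Integral(y/cos(y), y)


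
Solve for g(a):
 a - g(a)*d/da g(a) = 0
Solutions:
 g(a) = -sqrt(C1 + a^2)
 g(a) = sqrt(C1 + a^2)


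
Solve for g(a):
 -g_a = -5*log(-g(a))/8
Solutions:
 -li(-g(a)) = C1 + 5*a/8


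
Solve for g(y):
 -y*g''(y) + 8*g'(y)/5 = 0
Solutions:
 g(y) = C1 + C2*y^(13/5)


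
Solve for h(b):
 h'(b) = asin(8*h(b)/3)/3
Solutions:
 Integral(1/asin(8*_y/3), (_y, h(b))) = C1 + b/3


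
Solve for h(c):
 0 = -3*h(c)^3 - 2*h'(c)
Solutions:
 h(c) = -sqrt(-1/(C1 - 3*c))
 h(c) = sqrt(-1/(C1 - 3*c))


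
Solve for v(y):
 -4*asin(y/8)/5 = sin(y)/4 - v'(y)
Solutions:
 v(y) = C1 + 4*y*asin(y/8)/5 + 4*sqrt(64 - y^2)/5 - cos(y)/4


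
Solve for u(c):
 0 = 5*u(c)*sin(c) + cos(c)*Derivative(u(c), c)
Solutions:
 u(c) = C1*cos(c)^5


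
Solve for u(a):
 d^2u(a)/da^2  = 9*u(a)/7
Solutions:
 u(a) = C1*exp(-3*sqrt(7)*a/7) + C2*exp(3*sqrt(7)*a/7)


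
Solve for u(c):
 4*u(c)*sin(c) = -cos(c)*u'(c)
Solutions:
 u(c) = C1*cos(c)^4


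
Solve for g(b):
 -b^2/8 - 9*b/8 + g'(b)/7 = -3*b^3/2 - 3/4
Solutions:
 g(b) = C1 - 21*b^4/8 + 7*b^3/24 + 63*b^2/16 - 21*b/4


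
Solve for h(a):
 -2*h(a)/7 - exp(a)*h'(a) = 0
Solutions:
 h(a) = C1*exp(2*exp(-a)/7)


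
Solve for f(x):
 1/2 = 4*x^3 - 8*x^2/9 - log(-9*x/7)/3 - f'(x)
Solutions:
 f(x) = C1 + x^4 - 8*x^3/27 - x*log(-x)/3 + x*(-log(3) - 1/6 + log(21)/3)


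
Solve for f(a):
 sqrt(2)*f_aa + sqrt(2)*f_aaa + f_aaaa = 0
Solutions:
 f(a) = C1 + C2*a + (C3*sin(sqrt(2)*a*sqrt(-1 + 2*sqrt(2))/2) + C4*cos(sqrt(2)*a*sqrt(-1 + 2*sqrt(2))/2))*exp(-sqrt(2)*a/2)


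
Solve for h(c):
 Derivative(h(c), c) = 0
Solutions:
 h(c) = C1


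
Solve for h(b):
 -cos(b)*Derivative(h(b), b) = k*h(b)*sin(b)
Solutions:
 h(b) = C1*exp(k*log(cos(b)))


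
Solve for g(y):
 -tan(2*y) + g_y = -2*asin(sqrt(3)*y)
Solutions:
 g(y) = C1 - 2*y*asin(sqrt(3)*y) - 2*sqrt(3)*sqrt(1 - 3*y^2)/3 - log(cos(2*y))/2


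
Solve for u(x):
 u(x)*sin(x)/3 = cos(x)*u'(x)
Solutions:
 u(x) = C1/cos(x)^(1/3)


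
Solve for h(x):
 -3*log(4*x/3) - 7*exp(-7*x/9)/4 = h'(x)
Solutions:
 h(x) = C1 - 3*x*log(x) + 3*x*(-2*log(2) + 1 + log(3)) + 9*exp(-7*x/9)/4


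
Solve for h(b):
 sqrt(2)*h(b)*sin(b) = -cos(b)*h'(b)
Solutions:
 h(b) = C1*cos(b)^(sqrt(2))


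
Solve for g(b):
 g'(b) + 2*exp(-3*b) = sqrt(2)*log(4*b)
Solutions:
 g(b) = C1 + sqrt(2)*b*log(b) + sqrt(2)*b*(-1 + 2*log(2)) + 2*exp(-3*b)/3


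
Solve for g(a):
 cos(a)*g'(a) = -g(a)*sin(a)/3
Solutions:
 g(a) = C1*cos(a)^(1/3)


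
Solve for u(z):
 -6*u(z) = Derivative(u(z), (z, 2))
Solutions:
 u(z) = C1*sin(sqrt(6)*z) + C2*cos(sqrt(6)*z)


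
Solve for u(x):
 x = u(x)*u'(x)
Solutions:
 u(x) = -sqrt(C1 + x^2)
 u(x) = sqrt(C1 + x^2)


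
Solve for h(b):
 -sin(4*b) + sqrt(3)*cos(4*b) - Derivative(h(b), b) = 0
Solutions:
 h(b) = C1 + sqrt(3)*sin(4*b)/4 + cos(4*b)/4


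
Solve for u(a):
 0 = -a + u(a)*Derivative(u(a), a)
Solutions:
 u(a) = -sqrt(C1 + a^2)
 u(a) = sqrt(C1 + a^2)
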